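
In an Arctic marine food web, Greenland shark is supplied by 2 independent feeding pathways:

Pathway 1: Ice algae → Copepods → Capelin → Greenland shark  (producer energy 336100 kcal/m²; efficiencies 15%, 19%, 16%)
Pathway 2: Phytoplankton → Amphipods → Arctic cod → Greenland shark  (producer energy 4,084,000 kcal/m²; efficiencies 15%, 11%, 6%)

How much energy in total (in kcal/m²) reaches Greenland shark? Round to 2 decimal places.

5575.78 kcal/m²

Pathway 1: 336100 × 0.15 × 0.19 × 0.16 = 1532.616 kcal/m²
Pathway 2: 4084000 × 0.15 × 0.11 × 0.06 = 4043.16 kcal/m²
Total at Greenland shark: 1532.616 + 4043.16 = 5575.776 kcal/m²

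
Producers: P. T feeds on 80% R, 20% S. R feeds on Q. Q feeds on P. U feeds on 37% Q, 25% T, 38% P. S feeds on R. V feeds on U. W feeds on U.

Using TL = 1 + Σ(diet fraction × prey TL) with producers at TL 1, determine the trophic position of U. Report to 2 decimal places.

3.17

Q: 1 + 1 = 2
R: 1 + 2 = 3
S: 1 + 3 = 4
T: 1 + (0.8×3 + 0.2×4) = 4.2
U: 1 + (0.37×2 + 0.25×4.2 + 0.38×1) = 3.17
V: 1 + 3.17 = 4.17
W: 1 + 3.17 = 4.17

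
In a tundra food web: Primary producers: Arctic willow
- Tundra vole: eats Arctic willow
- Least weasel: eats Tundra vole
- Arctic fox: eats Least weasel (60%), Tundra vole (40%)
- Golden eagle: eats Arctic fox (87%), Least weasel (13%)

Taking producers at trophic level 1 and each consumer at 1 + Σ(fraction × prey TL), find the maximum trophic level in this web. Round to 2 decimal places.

4.52

Tundra vole: 1 + 1 = 2
Least weasel: 1 + 2 = 3
Arctic fox: 1 + (0.6×3 + 0.4×2) = 3.6
Golden eagle: 1 + (0.87×3.6 + 0.13×3) = 4.522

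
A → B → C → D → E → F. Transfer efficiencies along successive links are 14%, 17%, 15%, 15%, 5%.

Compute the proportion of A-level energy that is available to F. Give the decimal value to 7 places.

0.0000268

Product of link efficiencies: 0.14 × 0.17 × 0.15 × 0.15 × 0.05 = 0.000026775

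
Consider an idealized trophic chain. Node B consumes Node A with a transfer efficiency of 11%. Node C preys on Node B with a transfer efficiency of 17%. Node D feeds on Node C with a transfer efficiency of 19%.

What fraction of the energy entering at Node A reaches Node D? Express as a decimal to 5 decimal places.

Product of link efficiencies: 0.11 × 0.17 × 0.19 = 0.003553

0.00355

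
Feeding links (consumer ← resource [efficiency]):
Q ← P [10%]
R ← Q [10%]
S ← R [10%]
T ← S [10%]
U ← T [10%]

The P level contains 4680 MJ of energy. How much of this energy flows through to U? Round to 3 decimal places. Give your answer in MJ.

0.047 MJ

Q: 4680 × 0.1 = 468 MJ
R: 468 × 0.1 = 46.8 MJ
S: 46.8 × 0.1 = 4.68 MJ
T: 4.68 × 0.1 = 0.468 MJ
U: 0.468 × 0.1 = 0.0468 MJ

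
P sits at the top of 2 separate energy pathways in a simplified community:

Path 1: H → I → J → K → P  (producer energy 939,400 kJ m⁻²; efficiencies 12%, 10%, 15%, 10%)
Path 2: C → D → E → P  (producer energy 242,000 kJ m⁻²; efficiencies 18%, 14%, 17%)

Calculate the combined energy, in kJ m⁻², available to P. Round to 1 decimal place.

1205.8 kJ m⁻²

Path 1: 939400 × 0.12 × 0.1 × 0.15 × 0.1 = 169.092 kJ m⁻²
Path 2: 242000 × 0.18 × 0.14 × 0.17 = 1036.728 kJ m⁻²
Total at P: 169.092 + 1036.728 = 1205.82 kJ m⁻²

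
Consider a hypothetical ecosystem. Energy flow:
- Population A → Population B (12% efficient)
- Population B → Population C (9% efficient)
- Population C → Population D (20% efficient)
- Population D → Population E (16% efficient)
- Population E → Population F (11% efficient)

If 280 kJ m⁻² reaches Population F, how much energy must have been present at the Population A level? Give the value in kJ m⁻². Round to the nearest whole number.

7365320 kJ m⁻²

Cumulative transfer efficiency: 0.12 × 0.09 × 0.2 × 0.16 × 0.11 = 0.000038016
Population A energy = 280 / 0.000038016 = 7365320 kJ m⁻²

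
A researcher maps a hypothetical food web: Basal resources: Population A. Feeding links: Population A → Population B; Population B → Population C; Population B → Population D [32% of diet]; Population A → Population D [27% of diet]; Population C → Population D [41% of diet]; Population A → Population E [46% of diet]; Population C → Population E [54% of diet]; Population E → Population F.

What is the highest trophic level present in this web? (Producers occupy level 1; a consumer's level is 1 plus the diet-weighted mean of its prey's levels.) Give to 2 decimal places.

Population B: 1 + 1 = 2
Population C: 1 + 2 = 3
Population D: 1 + (0.32×2 + 0.27×1 + 0.41×3) = 3.14
Population E: 1 + (0.46×1 + 0.54×3) = 3.08
Population F: 1 + 3.08 = 4.08

4.08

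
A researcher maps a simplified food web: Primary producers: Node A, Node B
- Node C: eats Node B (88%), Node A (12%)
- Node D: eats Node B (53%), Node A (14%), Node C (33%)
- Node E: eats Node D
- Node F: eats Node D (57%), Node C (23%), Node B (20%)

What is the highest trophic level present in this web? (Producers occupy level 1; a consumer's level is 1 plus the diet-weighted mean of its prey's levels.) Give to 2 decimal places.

Node C: 1 + (0.88×1 + 0.12×1) = 2
Node D: 1 + (0.53×1 + 0.14×1 + 0.33×2) = 2.33
Node E: 1 + 2.33 = 3.33
Node F: 1 + (0.57×2.33 + 0.23×2 + 0.2×1) = 2.9881

3.33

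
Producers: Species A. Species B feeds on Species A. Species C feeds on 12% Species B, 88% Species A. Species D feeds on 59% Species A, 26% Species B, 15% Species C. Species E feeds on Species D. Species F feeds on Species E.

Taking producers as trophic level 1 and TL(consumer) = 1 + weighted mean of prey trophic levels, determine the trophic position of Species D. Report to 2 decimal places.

Species B: 1 + 1 = 2
Species C: 1 + (0.12×2 + 0.88×1) = 2.12
Species D: 1 + (0.59×1 + 0.26×2 + 0.15×2.12) = 2.428
Species E: 1 + 2.428 = 3.428
Species F: 1 + 3.428 = 4.428

2.43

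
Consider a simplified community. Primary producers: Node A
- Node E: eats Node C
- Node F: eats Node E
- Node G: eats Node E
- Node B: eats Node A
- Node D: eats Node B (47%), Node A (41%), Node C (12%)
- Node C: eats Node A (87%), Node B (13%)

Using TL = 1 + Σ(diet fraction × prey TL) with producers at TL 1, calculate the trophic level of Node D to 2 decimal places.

2.61

Node B: 1 + 1 = 2
Node C: 1 + (0.87×1 + 0.13×2) = 2.13
Node D: 1 + (0.47×2 + 0.41×1 + 0.12×2.13) = 2.6056
Node E: 1 + 2.13 = 3.13
Node F: 1 + 3.13 = 4.13
Node G: 1 + 3.13 = 4.13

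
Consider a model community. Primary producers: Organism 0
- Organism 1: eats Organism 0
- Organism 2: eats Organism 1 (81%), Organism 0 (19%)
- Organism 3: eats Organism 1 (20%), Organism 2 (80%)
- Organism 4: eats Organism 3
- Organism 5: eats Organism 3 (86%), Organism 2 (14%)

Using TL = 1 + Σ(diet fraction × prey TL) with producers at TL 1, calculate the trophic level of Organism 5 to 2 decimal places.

Organism 1: 1 + 1 = 2
Organism 2: 1 + (0.81×2 + 0.19×1) = 2.81
Organism 3: 1 + (0.2×2 + 0.8×2.81) = 3.648
Organism 4: 1 + 3.648 = 4.648
Organism 5: 1 + (0.86×3.648 + 0.14×2.81) = 4.53068

4.53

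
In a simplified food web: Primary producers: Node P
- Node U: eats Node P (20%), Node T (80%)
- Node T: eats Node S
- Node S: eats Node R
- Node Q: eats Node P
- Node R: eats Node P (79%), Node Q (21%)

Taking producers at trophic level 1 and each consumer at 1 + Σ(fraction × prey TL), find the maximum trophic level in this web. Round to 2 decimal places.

4.57

Node Q: 1 + 1 = 2
Node R: 1 + (0.79×1 + 0.21×2) = 2.21
Node S: 1 + 2.21 = 3.21
Node T: 1 + 3.21 = 4.21
Node U: 1 + (0.2×1 + 0.8×4.21) = 4.568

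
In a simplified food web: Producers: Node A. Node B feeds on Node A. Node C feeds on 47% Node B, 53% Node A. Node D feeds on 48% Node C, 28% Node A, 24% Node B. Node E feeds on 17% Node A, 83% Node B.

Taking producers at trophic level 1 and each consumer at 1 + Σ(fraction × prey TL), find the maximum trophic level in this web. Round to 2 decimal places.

2.95

Node B: 1 + 1 = 2
Node C: 1 + (0.47×2 + 0.53×1) = 2.47
Node D: 1 + (0.48×2.47 + 0.28×1 + 0.24×2) = 2.9456
Node E: 1 + (0.17×1 + 0.83×2) = 2.83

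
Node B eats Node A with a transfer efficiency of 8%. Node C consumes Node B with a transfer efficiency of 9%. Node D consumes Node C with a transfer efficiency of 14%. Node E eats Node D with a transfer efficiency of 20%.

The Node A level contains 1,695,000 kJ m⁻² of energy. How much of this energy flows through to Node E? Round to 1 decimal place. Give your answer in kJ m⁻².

Node B: 1695000 × 0.08 = 135600 kJ m⁻²
Node C: 135600 × 0.09 = 12204 kJ m⁻²
Node D: 12204 × 0.14 = 1708.56 kJ m⁻²
Node E: 1708.56 × 0.2 = 341.712 kJ m⁻²

341.7 kJ m⁻²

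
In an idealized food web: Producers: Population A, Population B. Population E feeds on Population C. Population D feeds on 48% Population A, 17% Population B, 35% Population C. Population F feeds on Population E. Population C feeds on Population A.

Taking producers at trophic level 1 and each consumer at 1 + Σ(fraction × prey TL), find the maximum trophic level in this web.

4

Population C: 1 + 1 = 2
Population D: 1 + (0.48×1 + 0.17×1 + 0.35×2) = 2.35
Population E: 1 + 2 = 3
Population F: 1 + 3 = 4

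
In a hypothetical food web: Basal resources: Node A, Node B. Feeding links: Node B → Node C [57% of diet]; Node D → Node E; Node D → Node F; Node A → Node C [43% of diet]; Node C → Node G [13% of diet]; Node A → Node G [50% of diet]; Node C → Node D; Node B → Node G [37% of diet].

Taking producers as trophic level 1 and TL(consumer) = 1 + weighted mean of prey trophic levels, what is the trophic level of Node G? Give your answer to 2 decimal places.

Node C: 1 + (0.57×1 + 0.43×1) = 2
Node D: 1 + 2 = 3
Node E: 1 + 3 = 4
Node F: 1 + 3 = 4
Node G: 1 + (0.37×1 + 0.5×1 + 0.13×2) = 2.13

2.13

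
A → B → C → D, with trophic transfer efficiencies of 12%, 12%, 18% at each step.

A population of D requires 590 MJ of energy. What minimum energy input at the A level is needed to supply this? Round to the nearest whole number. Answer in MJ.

Cumulative transfer efficiency: 0.12 × 0.12 × 0.18 = 0.002592
A energy = 590 / 0.002592 = 227623 MJ

227623 MJ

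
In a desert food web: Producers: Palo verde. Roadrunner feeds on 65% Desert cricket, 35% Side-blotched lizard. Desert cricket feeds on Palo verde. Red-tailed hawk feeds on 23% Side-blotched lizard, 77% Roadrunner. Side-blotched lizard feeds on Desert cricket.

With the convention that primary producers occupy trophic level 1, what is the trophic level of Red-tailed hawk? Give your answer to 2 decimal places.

Desert cricket: 1 + 1 = 2
Side-blotched lizard: 1 + 2 = 3
Roadrunner: 1 + (0.65×2 + 0.35×3) = 3.35
Red-tailed hawk: 1 + (0.23×3 + 0.77×3.35) = 4.2695

4.27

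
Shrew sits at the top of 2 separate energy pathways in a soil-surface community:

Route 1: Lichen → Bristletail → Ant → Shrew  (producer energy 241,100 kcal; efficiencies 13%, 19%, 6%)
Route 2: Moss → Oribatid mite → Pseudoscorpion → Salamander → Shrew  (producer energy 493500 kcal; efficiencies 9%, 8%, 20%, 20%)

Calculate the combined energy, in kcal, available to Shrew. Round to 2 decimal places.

499.44 kcal

Route 1: 241100 × 0.13 × 0.19 × 0.06 = 357.3102 kcal
Route 2: 493500 × 0.09 × 0.08 × 0.2 × 0.2 = 142.128 kcal
Total at Shrew: 357.3102 + 142.128 = 499.4382 kcal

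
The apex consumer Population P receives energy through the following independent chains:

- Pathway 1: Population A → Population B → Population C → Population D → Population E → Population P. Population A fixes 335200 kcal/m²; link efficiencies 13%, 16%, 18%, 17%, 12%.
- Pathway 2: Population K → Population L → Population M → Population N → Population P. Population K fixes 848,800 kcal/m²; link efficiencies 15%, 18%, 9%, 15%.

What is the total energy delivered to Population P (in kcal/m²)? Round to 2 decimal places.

Pathway 1: 335200 × 0.13 × 0.16 × 0.18 × 0.17 × 0.12 = 25.60177152 kcal/m²
Pathway 2: 848800 × 0.15 × 0.18 × 0.09 × 0.15 = 309.3876 kcal/m²
Total at Population P: 25.60177152 + 309.3876 = 334.98937152 kcal/m²

334.99 kcal/m²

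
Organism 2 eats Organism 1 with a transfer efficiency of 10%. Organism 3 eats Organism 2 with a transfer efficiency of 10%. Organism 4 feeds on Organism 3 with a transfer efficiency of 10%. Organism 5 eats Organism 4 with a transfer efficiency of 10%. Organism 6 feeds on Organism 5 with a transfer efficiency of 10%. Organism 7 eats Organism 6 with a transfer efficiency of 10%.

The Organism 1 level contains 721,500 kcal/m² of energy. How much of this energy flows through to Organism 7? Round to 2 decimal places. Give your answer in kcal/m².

Organism 2: 721500 × 0.1 = 72150 kcal/m²
Organism 3: 72150 × 0.1 = 7215 kcal/m²
Organism 4: 7215 × 0.1 = 721.5 kcal/m²
Organism 5: 721.5 × 0.1 = 72.15 kcal/m²
Organism 6: 72.15 × 0.1 = 7.215 kcal/m²
Organism 7: 7.215 × 0.1 = 0.7215 kcal/m²

0.72 kcal/m²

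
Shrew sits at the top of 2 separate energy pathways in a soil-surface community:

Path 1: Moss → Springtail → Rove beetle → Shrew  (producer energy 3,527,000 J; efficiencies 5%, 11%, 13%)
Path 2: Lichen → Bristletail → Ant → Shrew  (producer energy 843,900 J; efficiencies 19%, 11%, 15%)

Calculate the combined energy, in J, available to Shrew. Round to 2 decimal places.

5167.43 J

Path 1: 3527000 × 0.05 × 0.11 × 0.13 = 2521.805 J
Path 2: 843900 × 0.19 × 0.11 × 0.15 = 2645.6265 J
Total at Shrew: 2521.805 + 2645.6265 = 5167.4315 J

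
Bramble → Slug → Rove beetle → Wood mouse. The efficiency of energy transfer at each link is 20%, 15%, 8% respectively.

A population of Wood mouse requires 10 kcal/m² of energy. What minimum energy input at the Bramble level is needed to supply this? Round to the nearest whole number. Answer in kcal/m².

Cumulative transfer efficiency: 0.2 × 0.15 × 0.08 = 0.0024
Bramble energy = 10 / 0.0024 = 4167 kcal/m²

4167 kcal/m²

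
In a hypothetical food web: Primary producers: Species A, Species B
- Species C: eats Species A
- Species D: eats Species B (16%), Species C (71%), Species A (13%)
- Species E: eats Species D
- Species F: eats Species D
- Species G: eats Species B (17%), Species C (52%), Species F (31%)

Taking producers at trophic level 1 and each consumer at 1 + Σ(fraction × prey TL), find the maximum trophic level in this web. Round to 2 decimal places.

Species C: 1 + 1 = 2
Species D: 1 + (0.16×1 + 0.71×2 + 0.13×1) = 2.71
Species E: 1 + 2.71 = 3.71
Species F: 1 + 2.71 = 3.71
Species G: 1 + (0.17×1 + 0.52×2 + 0.31×3.71) = 3.3601

3.71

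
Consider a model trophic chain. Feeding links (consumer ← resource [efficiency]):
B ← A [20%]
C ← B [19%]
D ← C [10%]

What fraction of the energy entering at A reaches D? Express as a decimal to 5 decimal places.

Product of link efficiencies: 0.2 × 0.19 × 0.1 = 0.0038

0.00380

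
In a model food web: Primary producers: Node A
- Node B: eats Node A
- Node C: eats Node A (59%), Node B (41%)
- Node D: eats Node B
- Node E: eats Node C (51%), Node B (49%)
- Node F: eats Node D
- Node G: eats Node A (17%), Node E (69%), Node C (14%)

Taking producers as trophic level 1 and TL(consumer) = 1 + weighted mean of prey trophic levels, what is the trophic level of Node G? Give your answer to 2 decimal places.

Node B: 1 + 1 = 2
Node C: 1 + (0.59×1 + 0.41×2) = 2.41
Node D: 1 + 2 = 3
Node E: 1 + (0.51×2.41 + 0.49×2) = 3.2091
Node F: 1 + 3 = 4
Node G: 1 + (0.17×1 + 0.69×3.2091 + 0.14×2.41) = 3.721679

3.72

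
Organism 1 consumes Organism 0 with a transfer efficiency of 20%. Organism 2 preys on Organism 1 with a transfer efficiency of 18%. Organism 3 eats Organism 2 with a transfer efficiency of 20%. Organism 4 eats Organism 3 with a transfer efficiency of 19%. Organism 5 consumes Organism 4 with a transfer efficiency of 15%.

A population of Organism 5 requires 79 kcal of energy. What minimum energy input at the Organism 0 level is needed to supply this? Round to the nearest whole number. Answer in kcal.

Cumulative transfer efficiency: 0.2 × 0.18 × 0.2 × 0.19 × 0.15 = 0.0002052
Organism 0 energy = 79 / 0.0002052 = 384990 kcal

384990 kcal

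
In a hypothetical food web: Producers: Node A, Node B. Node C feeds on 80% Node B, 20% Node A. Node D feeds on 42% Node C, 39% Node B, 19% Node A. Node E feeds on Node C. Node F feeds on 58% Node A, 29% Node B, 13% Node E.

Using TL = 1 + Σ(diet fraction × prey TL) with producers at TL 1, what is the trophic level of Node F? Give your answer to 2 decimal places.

Node C: 1 + (0.8×1 + 0.2×1) = 2
Node D: 1 + (0.42×2 + 0.39×1 + 0.19×1) = 2.42
Node E: 1 + 2 = 3
Node F: 1 + (0.58×1 + 0.29×1 + 0.13×3) = 2.26

2.26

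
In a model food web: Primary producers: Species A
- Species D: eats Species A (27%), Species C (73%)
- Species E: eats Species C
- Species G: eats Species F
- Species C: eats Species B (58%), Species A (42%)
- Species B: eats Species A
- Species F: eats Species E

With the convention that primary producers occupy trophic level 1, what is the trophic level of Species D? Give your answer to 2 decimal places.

Species B: 1 + 1 = 2
Species C: 1 + (0.58×2 + 0.42×1) = 2.58
Species D: 1 + (0.27×1 + 0.73×2.58) = 3.1534
Species E: 1 + 2.58 = 3.58
Species F: 1 + 3.58 = 4.58
Species G: 1 + 4.58 = 5.58

3.15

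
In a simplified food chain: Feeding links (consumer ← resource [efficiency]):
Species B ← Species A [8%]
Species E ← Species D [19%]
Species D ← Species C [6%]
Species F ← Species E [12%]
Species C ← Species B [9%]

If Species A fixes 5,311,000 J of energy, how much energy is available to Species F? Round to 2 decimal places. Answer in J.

52.31 J

Species B: 5311000 × 0.08 = 424880 J
Species C: 424880 × 0.09 = 38239.2 J
Species D: 38239.2 × 0.06 = 2294.352 J
Species E: 2294.352 × 0.19 = 435.92688 J
Species F: 435.92688 × 0.12 = 52.3112256 J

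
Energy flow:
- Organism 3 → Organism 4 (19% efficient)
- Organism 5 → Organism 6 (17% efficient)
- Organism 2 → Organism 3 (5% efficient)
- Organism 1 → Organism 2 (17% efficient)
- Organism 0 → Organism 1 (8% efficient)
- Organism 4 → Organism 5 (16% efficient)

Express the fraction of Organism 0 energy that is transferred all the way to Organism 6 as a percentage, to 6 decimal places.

Product of link efficiencies: 0.08 × 0.17 × 0.05 × 0.19 × 0.16 × 0.17 = 0.00000351424
As a percentage: 0.00000351424 × 100 = 0.000351%

0.000351%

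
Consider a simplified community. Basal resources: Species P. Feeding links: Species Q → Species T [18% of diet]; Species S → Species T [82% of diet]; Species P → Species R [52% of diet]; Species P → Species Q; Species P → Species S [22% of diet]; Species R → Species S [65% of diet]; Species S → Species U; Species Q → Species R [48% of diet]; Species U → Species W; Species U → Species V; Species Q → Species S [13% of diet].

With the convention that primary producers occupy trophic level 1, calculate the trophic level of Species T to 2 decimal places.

3.90

Species Q: 1 + 1 = 2
Species R: 1 + (0.52×1 + 0.48×2) = 2.48
Species S: 1 + (0.13×2 + 0.65×2.48 + 0.22×1) = 3.092
Species T: 1 + (0.18×2 + 0.82×3.092) = 3.89544
Species U: 1 + 3.092 = 4.092
Species V: 1 + 4.092 = 5.092
Species W: 1 + 4.092 = 5.092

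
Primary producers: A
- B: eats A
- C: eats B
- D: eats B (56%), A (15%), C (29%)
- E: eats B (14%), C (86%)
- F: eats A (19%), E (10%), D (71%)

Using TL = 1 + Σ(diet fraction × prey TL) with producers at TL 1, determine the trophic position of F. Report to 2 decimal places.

3.81

B: 1 + 1 = 2
C: 1 + 2 = 3
D: 1 + (0.56×2 + 0.15×1 + 0.29×3) = 3.14
E: 1 + (0.14×2 + 0.86×3) = 3.86
F: 1 + (0.19×1 + 0.1×3.86 + 0.71×3.14) = 3.8054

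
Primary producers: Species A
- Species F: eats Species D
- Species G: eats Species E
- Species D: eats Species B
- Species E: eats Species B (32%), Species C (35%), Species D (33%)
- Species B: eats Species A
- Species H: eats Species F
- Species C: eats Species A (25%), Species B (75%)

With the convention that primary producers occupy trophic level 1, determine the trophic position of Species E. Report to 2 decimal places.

Species B: 1 + 1 = 2
Species C: 1 + (0.25×1 + 0.75×2) = 2.75
Species D: 1 + 2 = 3
Species E: 1 + (0.32×2 + 0.35×2.75 + 0.33×3) = 3.5925
Species F: 1 + 3 = 4
Species G: 1 + 3.5925 = 4.5925
Species H: 1 + 4 = 5

3.59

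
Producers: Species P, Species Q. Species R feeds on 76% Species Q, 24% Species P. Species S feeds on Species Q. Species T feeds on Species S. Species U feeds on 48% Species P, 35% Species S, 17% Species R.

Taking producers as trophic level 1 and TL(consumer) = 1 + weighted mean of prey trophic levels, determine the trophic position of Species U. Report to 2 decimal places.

2.52

Species R: 1 + (0.76×1 + 0.24×1) = 2
Species S: 1 + 1 = 2
Species T: 1 + 2 = 3
Species U: 1 + (0.48×1 + 0.35×2 + 0.17×2) = 2.52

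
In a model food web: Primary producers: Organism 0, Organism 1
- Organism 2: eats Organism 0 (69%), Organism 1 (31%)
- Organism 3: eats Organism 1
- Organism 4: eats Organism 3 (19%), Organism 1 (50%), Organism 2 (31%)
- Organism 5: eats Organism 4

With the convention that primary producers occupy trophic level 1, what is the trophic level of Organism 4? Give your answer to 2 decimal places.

Organism 2: 1 + (0.69×1 + 0.31×1) = 2
Organism 3: 1 + 1 = 2
Organism 4: 1 + (0.19×2 + 0.5×1 + 0.31×2) = 2.5
Organism 5: 1 + 2.5 = 3.5

2.50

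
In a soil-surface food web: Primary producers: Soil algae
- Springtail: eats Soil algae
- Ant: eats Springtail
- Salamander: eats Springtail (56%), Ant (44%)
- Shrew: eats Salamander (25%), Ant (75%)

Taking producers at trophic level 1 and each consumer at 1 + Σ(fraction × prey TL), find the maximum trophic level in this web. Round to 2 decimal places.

Springtail: 1 + 1 = 2
Ant: 1 + 2 = 3
Salamander: 1 + (0.56×2 + 0.44×3) = 3.44
Shrew: 1 + (0.25×3.44 + 0.75×3) = 4.11

4.11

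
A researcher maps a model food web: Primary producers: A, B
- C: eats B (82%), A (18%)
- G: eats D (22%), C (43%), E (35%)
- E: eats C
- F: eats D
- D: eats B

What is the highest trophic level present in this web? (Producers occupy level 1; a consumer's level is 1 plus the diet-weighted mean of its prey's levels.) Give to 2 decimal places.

3.35

C: 1 + (0.82×1 + 0.18×1) = 2
D: 1 + 1 = 2
E: 1 + 2 = 3
F: 1 + 2 = 3
G: 1 + (0.22×2 + 0.43×2 + 0.35×3) = 3.35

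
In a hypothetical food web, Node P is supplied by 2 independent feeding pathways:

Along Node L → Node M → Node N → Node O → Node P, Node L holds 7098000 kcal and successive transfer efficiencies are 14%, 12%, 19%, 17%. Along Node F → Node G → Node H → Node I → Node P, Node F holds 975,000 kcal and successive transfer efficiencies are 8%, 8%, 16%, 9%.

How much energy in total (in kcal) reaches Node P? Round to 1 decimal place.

Via Node L: 7098000 × 0.14 × 0.12 × 0.19 × 0.17 = 3851.65872 kcal
Via Node F: 975000 × 0.08 × 0.08 × 0.16 × 0.09 = 89.856 kcal
Total at Node P: 3851.65872 + 89.856 = 3941.51472 kcal

3941.5 kcal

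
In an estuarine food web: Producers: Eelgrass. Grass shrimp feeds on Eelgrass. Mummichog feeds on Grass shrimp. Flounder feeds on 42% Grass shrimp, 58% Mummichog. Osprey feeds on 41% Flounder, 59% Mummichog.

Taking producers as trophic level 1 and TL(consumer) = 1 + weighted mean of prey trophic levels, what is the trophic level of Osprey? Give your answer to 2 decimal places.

4.24

Grass shrimp: 1 + 1 = 2
Mummichog: 1 + 2 = 3
Flounder: 1 + (0.42×2 + 0.58×3) = 3.58
Osprey: 1 + (0.41×3.58 + 0.59×3) = 4.2378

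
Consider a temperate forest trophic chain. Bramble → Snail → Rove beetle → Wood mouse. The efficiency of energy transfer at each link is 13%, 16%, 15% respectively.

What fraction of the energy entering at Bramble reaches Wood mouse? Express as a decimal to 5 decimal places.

Product of link efficiencies: 0.13 × 0.16 × 0.15 = 0.00312

0.00312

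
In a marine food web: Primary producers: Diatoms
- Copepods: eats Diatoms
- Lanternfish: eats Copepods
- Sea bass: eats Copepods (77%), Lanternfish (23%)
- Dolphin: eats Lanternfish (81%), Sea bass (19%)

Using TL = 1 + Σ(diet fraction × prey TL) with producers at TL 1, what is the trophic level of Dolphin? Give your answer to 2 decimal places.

Copepods: 1 + 1 = 2
Lanternfish: 1 + 2 = 3
Sea bass: 1 + (0.77×2 + 0.23×3) = 3.23
Dolphin: 1 + (0.81×3 + 0.19×3.23) = 4.0437

4.04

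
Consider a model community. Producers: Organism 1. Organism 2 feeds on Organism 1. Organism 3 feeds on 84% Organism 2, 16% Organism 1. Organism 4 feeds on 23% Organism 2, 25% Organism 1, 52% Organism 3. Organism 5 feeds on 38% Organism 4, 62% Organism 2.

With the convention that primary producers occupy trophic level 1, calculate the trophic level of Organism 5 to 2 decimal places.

3.45

Organism 2: 1 + 1 = 2
Organism 3: 1 + (0.84×2 + 0.16×1) = 2.84
Organism 4: 1 + (0.23×2 + 0.25×1 + 0.52×2.84) = 3.1868
Organism 5: 1 + (0.38×3.1868 + 0.62×2) = 3.450984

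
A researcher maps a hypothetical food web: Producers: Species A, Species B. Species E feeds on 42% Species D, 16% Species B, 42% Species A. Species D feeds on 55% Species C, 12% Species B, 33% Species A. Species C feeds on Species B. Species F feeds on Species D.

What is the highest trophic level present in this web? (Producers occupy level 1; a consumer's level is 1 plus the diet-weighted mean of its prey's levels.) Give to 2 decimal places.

Species C: 1 + 1 = 2
Species D: 1 + (0.55×2 + 0.12×1 + 0.33×1) = 2.55
Species E: 1 + (0.42×2.55 + 0.16×1 + 0.42×1) = 2.651
Species F: 1 + 2.55 = 3.55

3.55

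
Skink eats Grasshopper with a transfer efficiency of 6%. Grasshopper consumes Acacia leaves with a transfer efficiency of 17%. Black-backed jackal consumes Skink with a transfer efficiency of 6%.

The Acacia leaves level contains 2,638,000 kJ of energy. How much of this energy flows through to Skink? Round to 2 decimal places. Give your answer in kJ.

26907.60 kJ

Grasshopper: 2638000 × 0.17 = 448460 kJ
Skink: 448460 × 0.06 = 26907.6 kJ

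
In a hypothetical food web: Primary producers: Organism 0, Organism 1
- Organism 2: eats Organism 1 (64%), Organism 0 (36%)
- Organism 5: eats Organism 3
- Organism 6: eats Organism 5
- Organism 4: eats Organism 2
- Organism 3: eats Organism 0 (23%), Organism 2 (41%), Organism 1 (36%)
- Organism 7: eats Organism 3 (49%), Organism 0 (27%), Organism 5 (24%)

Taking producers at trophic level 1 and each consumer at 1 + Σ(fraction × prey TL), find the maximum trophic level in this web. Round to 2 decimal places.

Organism 2: 1 + (0.64×1 + 0.36×1) = 2
Organism 3: 1 + (0.23×1 + 0.41×2 + 0.36×1) = 2.41
Organism 4: 1 + 2 = 3
Organism 5: 1 + 2.41 = 3.41
Organism 6: 1 + 3.41 = 4.41
Organism 7: 1 + (0.49×2.41 + 0.27×1 + 0.24×3.41) = 3.2693

4.41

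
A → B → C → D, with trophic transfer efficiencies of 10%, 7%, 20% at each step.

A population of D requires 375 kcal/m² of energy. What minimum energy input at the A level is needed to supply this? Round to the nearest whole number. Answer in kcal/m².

Cumulative transfer efficiency: 0.1 × 0.07 × 0.2 = 0.0014
A energy = 375 / 0.0014 = 267857 kcal/m²

267857 kcal/m²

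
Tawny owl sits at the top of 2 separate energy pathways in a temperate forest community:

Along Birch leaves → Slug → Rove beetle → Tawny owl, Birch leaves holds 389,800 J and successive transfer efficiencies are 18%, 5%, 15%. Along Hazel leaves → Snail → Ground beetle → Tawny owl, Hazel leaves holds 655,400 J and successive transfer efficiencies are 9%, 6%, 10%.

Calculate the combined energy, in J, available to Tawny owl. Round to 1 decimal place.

880.1 J

Via Birch leaves: 389800 × 0.18 × 0.05 × 0.15 = 526.23 J
Via Hazel leaves: 655400 × 0.09 × 0.06 × 0.1 = 353.916 J
Total at Tawny owl: 526.23 + 353.916 = 880.146 J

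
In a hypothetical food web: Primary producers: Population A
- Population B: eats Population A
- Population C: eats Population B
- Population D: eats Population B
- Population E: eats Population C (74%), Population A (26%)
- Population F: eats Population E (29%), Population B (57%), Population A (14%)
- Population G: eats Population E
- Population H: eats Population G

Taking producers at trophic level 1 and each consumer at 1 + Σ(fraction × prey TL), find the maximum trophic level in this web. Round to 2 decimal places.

Population B: 1 + 1 = 2
Population C: 1 + 2 = 3
Population D: 1 + 2 = 3
Population E: 1 + (0.74×3 + 0.26×1) = 3.48
Population F: 1 + (0.29×3.48 + 0.57×2 + 0.14×1) = 3.2892
Population G: 1 + 3.48 = 4.48
Population H: 1 + 4.48 = 5.48

5.48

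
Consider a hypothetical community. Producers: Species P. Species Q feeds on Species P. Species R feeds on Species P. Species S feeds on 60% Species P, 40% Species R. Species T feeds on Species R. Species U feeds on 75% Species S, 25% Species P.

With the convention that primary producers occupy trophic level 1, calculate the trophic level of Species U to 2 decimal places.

3.05

Species Q: 1 + 1 = 2
Species R: 1 + 1 = 2
Species S: 1 + (0.6×1 + 0.4×2) = 2.4
Species T: 1 + 2 = 3
Species U: 1 + (0.75×2.4 + 0.25×1) = 3.05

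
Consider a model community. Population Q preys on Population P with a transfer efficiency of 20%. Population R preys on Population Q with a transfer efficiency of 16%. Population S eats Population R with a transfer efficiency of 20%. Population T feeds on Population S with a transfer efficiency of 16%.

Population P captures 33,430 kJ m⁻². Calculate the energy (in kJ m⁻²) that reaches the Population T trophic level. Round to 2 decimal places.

Population Q: 33430 × 0.2 = 6686 kJ m⁻²
Population R: 6686 × 0.16 = 1069.76 kJ m⁻²
Population S: 1069.76 × 0.2 = 213.952 kJ m⁻²
Population T: 213.952 × 0.16 = 34.23232 kJ m⁻²

34.23 kJ m⁻²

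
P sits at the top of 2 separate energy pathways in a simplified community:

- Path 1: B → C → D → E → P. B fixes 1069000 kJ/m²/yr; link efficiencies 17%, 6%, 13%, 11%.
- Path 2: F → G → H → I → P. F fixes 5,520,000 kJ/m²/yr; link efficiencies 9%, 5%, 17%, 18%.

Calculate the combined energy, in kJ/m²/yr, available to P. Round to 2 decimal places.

916.03 kJ/m²/yr

Path 1: 1069000 × 0.17 × 0.06 × 0.13 × 0.11 = 155.92434 kJ/m²/yr
Path 2: 5520000 × 0.09 × 0.05 × 0.17 × 0.18 = 760.104 kJ/m²/yr
Total at P: 155.92434 + 760.104 = 916.02834 kJ/m²/yr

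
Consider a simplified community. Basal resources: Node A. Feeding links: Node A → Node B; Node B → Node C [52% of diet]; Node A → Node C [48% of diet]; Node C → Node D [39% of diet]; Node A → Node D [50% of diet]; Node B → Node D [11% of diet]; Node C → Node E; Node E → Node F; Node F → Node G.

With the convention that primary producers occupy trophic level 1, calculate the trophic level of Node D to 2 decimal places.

2.70

Node B: 1 + 1 = 2
Node C: 1 + (0.52×2 + 0.48×1) = 2.52
Node D: 1 + (0.39×2.52 + 0.5×1 + 0.11×2) = 2.7028
Node E: 1 + 2.52 = 3.52
Node F: 1 + 3.52 = 4.52
Node G: 1 + 4.52 = 5.52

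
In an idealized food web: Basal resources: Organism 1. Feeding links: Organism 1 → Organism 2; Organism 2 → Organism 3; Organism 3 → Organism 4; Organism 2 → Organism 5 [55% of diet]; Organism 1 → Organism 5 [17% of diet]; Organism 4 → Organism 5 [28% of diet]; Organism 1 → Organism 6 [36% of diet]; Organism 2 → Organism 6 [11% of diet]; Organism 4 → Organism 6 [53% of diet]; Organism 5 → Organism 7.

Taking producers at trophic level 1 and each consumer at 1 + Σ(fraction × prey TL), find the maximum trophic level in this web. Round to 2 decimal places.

4.39

Organism 2: 1 + 1 = 2
Organism 3: 1 + 2 = 3
Organism 4: 1 + 3 = 4
Organism 5: 1 + (0.55×2 + 0.17×1 + 0.28×4) = 3.39
Organism 6: 1 + (0.36×1 + 0.11×2 + 0.53×4) = 3.7
Organism 7: 1 + 3.39 = 4.39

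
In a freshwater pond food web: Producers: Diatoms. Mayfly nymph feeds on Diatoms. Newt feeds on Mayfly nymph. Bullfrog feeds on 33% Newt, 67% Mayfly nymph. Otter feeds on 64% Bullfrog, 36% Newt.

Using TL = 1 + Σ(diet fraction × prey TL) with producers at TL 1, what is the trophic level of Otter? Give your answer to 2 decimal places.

4.21

Mayfly nymph: 1 + 1 = 2
Newt: 1 + 2 = 3
Bullfrog: 1 + (0.33×3 + 0.67×2) = 3.33
Otter: 1 + (0.64×3.33 + 0.36×3) = 4.2112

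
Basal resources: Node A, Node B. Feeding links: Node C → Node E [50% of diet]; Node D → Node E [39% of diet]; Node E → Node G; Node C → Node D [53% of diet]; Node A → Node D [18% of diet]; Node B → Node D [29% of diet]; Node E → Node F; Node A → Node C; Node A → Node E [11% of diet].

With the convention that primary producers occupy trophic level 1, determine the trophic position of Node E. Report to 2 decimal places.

Node C: 1 + 1 = 2
Node D: 1 + (0.18×1 + 0.53×2 + 0.29×1) = 2.53
Node E: 1 + (0.39×2.53 + 0.11×1 + 0.5×2) = 3.0967
Node F: 1 + 3.0967 = 4.0967
Node G: 1 + 3.0967 = 4.0967

3.10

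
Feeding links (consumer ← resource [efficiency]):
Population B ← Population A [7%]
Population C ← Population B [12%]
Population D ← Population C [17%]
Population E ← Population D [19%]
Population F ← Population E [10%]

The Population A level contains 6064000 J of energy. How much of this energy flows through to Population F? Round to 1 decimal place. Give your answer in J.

Population B: 6064000 × 0.07 = 424480 J
Population C: 424480 × 0.12 = 50937.6 J
Population D: 50937.6 × 0.17 = 8659.392 J
Population E: 8659.392 × 0.19 = 1645.28448 J
Population F: 1645.28448 × 0.1 = 164.528448 J

164.5 J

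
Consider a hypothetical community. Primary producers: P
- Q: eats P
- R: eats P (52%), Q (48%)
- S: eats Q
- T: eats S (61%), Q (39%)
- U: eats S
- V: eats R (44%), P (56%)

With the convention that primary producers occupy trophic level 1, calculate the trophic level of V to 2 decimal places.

2.65

Q: 1 + 1 = 2
R: 1 + (0.52×1 + 0.48×2) = 2.48
S: 1 + 2 = 3
T: 1 + (0.61×3 + 0.39×2) = 3.61
U: 1 + 3 = 4
V: 1 + (0.44×2.48 + 0.56×1) = 2.6512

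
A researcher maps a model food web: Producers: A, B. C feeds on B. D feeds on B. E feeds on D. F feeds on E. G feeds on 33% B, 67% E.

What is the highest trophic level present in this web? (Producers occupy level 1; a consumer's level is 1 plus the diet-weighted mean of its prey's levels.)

4

C: 1 + 1 = 2
D: 1 + 1 = 2
E: 1 + 2 = 3
F: 1 + 3 = 4
G: 1 + (0.33×1 + 0.67×3) = 3.34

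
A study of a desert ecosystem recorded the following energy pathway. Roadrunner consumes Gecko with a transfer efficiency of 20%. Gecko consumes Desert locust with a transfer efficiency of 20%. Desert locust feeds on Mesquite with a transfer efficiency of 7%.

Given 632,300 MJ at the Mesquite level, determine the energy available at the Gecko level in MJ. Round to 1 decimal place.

8852.2 MJ

Desert locust: 632300 × 0.07 = 44261 MJ
Gecko: 44261 × 0.2 = 8852.2 MJ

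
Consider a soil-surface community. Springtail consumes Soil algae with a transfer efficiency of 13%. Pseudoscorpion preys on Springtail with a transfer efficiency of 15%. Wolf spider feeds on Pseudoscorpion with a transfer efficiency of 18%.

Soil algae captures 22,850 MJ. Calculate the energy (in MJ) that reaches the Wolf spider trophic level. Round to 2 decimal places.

Springtail: 22850 × 0.13 = 2970.5 MJ
Pseudoscorpion: 2970.5 × 0.15 = 445.575 MJ
Wolf spider: 445.575 × 0.18 = 80.2035 MJ

80.20 MJ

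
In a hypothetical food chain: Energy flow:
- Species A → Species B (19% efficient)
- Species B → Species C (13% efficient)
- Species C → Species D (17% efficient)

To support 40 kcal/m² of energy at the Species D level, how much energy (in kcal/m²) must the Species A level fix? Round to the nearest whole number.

9526 kcal/m²

Cumulative transfer efficiency: 0.19 × 0.13 × 0.17 = 0.004199
Species A energy = 40 / 0.004199 = 9526 kcal/m²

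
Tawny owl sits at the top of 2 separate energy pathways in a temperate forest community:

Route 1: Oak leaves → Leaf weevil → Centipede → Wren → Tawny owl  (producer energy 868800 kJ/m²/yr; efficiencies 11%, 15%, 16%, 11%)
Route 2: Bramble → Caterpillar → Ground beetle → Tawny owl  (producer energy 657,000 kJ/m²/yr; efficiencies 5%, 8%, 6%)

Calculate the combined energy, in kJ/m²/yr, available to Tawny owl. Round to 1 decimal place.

Route 1: 868800 × 0.11 × 0.15 × 0.16 × 0.11 = 252.29952 kJ/m²/yr
Route 2: 657000 × 0.05 × 0.08 × 0.06 = 157.68 kJ/m²/yr
Total at Tawny owl: 252.29952 + 157.68 = 409.97952 kJ/m²/yr

410.0 kJ/m²/yr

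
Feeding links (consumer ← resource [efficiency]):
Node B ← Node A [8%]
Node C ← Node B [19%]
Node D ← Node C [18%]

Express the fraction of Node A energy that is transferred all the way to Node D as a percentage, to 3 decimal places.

0.274%

Product of link efficiencies: 0.08 × 0.19 × 0.18 = 0.002736
As a percentage: 0.002736 × 100 = 0.274%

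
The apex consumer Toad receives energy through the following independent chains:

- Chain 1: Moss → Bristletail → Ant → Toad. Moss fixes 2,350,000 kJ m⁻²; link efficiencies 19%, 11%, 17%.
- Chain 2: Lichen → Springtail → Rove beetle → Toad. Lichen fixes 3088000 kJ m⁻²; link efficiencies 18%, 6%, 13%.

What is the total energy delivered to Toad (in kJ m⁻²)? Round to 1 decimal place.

12685.1 kJ m⁻²

Chain 1: 2350000 × 0.19 × 0.11 × 0.17 = 8349.55 kJ m⁻²
Chain 2: 3088000 × 0.18 × 0.06 × 0.13 = 4335.552 kJ m⁻²
Total at Toad: 8349.55 + 4335.552 = 12685.102 kJ m⁻²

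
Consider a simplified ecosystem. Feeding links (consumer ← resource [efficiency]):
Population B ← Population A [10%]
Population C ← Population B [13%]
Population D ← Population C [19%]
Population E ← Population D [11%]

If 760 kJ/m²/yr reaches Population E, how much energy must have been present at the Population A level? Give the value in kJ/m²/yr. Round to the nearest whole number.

2797203 kJ/m²/yr

Cumulative transfer efficiency: 0.1 × 0.13 × 0.19 × 0.11 = 0.0002717
Population A energy = 760 / 0.0002717 = 2797203 kJ/m²/yr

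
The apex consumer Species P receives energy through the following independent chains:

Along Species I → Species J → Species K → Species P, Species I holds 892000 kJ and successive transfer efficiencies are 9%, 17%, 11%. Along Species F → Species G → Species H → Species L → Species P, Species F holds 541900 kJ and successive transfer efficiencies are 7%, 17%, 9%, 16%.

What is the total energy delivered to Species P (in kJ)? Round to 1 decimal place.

Via Species I: 892000 × 0.09 × 0.17 × 0.11 = 1501.236 kJ
Via Species F: 541900 × 0.07 × 0.17 × 0.09 × 0.16 = 92.859984 kJ
Total at Species P: 1501.236 + 92.859984 = 1594.095984 kJ

1594.1 kJ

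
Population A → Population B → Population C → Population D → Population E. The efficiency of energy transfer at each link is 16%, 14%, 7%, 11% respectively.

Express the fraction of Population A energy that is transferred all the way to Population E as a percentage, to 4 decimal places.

0.0172%

Product of link efficiencies: 0.16 × 0.14 × 0.07 × 0.11 = 0.00017248
As a percentage: 0.00017248 × 100 = 0.0172%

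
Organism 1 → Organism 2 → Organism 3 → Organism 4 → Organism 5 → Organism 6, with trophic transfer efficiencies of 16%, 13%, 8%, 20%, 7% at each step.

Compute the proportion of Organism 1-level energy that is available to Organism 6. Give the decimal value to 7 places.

Product of link efficiencies: 0.16 × 0.13 × 0.08 × 0.2 × 0.07 = 0.000023296

0.0000233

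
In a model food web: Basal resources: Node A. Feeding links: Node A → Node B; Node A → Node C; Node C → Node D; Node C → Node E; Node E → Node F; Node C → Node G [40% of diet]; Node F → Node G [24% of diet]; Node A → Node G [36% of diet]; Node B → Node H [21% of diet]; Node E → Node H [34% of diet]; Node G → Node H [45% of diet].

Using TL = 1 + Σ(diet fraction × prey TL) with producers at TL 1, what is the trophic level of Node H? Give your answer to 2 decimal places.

Node B: 1 + 1 = 2
Node C: 1 + 1 = 2
Node D: 1 + 2 = 3
Node E: 1 + 2 = 3
Node F: 1 + 3 = 4
Node G: 1 + (0.4×2 + 0.24×4 + 0.36×1) = 3.12
Node H: 1 + (0.21×2 + 0.34×3 + 0.45×3.12) = 3.844

3.84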